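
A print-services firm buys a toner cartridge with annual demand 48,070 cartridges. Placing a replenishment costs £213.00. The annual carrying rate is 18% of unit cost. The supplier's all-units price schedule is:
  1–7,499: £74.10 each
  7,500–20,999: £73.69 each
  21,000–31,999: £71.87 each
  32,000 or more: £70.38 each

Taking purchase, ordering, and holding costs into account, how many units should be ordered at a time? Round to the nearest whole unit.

Holding cost per unit per year at price C is H = 0.18·C.
Evaluate total cost at each tier's feasible EOQ or, if the EOQ is below the tier, at the tier's minimum quantity.
EOQ at £74.10 = 1239.1 (feasible in tier 1): TC = 48,070×£74.10 + (48,070/1239.1)×213 + (1239.1/2)×0.18×£74.10 = £3,578,513.74.
EOQ at £73.69 = 1242.5 < 7500, so use break Q=7500: TC = 48,070×£73.69 + (48,070/7500.0)×213 + (7500.0/2)×0.18×£73.69 = £3,593,384.24.
EOQ at £71.87 = 1258.1 < 21000, so use break Q=21000: TC = 48,070×£71.87 + (48,070/21000.0)×213 + (21000.0/2)×0.18×£71.87 = £3,591,112.77.
EOQ at £70.38 = 1271.4 < 32000, so use break Q=32000: TC = 48,070×£70.38 + (48,070/32000.0)×213 + (32000.0/2)×0.18×£70.38 = £3,586,180.97.
Lowest total cost is £3,578,513.74 at Q = 1239.1.

Q* ≈ 1,239 cartridges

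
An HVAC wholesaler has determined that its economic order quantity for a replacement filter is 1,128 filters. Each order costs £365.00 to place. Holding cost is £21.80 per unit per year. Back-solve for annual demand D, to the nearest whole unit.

Squaring Q* = √(2DS/H) gives Q*² = 2DS/H.
From Q* = √(2DS/H): D = Q*²H / (2S) = 1,128² × 21.8 / (2 × 365) = 37997.221.

D ≈ 37,997 filters per year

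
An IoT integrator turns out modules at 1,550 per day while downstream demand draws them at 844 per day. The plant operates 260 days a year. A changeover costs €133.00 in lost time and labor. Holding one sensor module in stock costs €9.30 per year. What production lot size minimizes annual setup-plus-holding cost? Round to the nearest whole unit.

Annual demand D = 844 × 260 = 219,440.
Production build-up factor (1 − d/p) = 1 − 844/1,550 = 0.4555.
Q* = √(2DS / (H(1 − d/p))) = √(2 × 219,440 × 133 / (9.3 × 0.4555)).
= √(58,371,040 / 4.236) ≈ 3712.109.

Q* ≈ 3,712 modules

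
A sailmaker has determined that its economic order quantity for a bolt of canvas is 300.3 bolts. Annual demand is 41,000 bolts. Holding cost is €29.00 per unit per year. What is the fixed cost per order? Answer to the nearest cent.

S ≈ €31.89

Invert the EOQ relation Q*² = 2DS/H.
From Q* = √(2DS/H): S = Q*²H / (2D) = 300.3² × 29 / (2 × 41,000) = 31.8930.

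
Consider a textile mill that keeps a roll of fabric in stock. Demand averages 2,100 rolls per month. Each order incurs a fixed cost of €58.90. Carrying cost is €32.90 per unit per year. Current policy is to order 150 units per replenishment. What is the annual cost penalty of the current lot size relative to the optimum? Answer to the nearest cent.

Extra cost ≈ €2,480.11 per year

Annual demand D = 2,100 × 12 = 25,200.
EOQ = √(2DS/H) = √(2 × 25,200 × 58.9 / 32.9) ≈ 300.38.
Cost at Q* = (D/Q*)S + (Q*/2)H = √(2DSH) ≈ €9,882.59.
Cost at Q = 150: (25,200/150)×58.9 + (150/2)×32.9 = €9,895.20 + €2,467.50 = €12,362.70.
Excess = €12,362.70 − €9,882.59 = €2,480.11.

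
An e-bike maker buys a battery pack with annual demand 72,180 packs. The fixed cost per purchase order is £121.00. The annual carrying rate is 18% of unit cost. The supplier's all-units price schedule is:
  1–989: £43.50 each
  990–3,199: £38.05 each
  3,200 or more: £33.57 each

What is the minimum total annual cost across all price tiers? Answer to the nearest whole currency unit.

TC* ≈ £2,435,480

Holding cost per unit per year at price C is H = 0.18·C.
For each price level, check whether its EOQ is feasible; otherwise the best quantity at that price is the breakpoint.
Tier 1 (£43.50): EOQ = 1493.6 exceeds tier's upper bound 989, so this tier is dominated.
EOQ at £38.05 = 1597.0 (feasible in tier 2): TC = 72,180×£38.05 + (72,180/1597.0)×121 + (1597.0/2)×0.18×£38.05 = £2,757,386.79.
EOQ at £33.57 = 1700.2 < 3200, so use break Q=3200: TC = 72,180×£33.57 + (72,180/3200.0)×121 + (3200.0/2)×0.18×£33.57 = £2,435,480.07.
Lowest total cost among the candidates is at Q = 3200.0.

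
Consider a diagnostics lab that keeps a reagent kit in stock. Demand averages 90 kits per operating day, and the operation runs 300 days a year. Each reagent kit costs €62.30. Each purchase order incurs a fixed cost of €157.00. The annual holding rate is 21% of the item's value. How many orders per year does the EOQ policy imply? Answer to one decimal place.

Annual demand D = 90 × 300 = 27,000.
Holding cost H = 0.21 × €62.30 = €13.0830 per unit per year.
EOQ = √(2DS/H) = √(2 × 27,000 × 157 / 13.083) ≈ 804.99.
Orders per year = D / Q* = 27,000 / 804.99 ≈ 33.541.

N ≈ 33.5 orders per year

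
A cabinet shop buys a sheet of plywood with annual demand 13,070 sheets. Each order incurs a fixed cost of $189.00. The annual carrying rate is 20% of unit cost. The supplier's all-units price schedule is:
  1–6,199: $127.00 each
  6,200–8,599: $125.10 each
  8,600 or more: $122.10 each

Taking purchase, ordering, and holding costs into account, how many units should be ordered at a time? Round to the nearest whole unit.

Holding cost per unit per year at price C is H = 0.20·C.
For each price level, check whether its EOQ is feasible; otherwise the best quantity at that price is the breakpoint.
EOQ at $127.00 = 441.0 (feasible in tier 1): TC = 13,070×$127.00 + (13,070/441.0)×189 + (441.0/2)×0.20×$127.00 = $1,671,092.13.
EOQ at $125.10 = 444.4 < 6200, so use break Q=6200: TC = 13,070×$125.10 + (13,070/6200.0)×189 + (6200.0/2)×0.20×$125.10 = $1,713,017.42.
EOQ at $122.10 = 449.8 < 8600, so use break Q=8600: TC = 13,070×$122.10 + (13,070/8600.0)×189 + (8600.0/2)×0.20×$122.10 = $1,701,140.24.
Lowest total cost is $1,671,092.13 at Q = 441.0.

Q* ≈ 441 sheets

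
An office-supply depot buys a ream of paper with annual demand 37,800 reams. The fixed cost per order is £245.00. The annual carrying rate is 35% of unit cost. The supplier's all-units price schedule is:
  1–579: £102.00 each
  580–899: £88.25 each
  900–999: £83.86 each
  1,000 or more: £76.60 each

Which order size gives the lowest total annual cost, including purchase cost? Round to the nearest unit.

Q* ≈ 1,000 reams

Holding cost per unit per year at price C is H = 0.35·C.
Candidates are each tier's EOQ (if it falls in that tier) and each price-break quantity.
Tier 1 (£102.00): EOQ = 720.3 exceeds tier's upper bound 579, so this tier is dominated.
EOQ at £88.25 = 774.4 (feasible in tier 2): TC = 37,800×£88.25 + (37,800/774.4)×245 + (774.4/2)×0.35×£88.25 = £3,359,768.58.
EOQ at £83.86 = 794.4 < 900, so use break Q=900: TC = 37,800×£83.86 + (37,800/900.0)×245 + (900.0/2)×0.35×£83.86 = £3,193,405.95.
EOQ at £76.60 = 831.2 < 1000, so use break Q=1000: TC = 37,800×£76.60 + (37,800/1000.0)×245 + (1000.0/2)×0.35×£76.60 = £2,918,146.00.
Lowest total cost is £2,918,146.00 at Q = 1000.0.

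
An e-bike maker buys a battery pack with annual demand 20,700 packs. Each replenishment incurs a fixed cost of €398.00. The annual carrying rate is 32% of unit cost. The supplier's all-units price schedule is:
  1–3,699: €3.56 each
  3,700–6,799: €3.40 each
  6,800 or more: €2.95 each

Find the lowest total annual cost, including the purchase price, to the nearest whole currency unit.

TC* ≈ €65,486

Holding cost per unit per year at price C is H = 0.32·C.
For each price level, check whether its EOQ is feasible; otherwise the best quantity at that price is the breakpoint.
Tier 1 (€3.56): EOQ = 3803.1 exceeds tier's upper bound 3699, so this tier is dominated.
EOQ at €3.40 = 3891.6 (feasible in tier 2): TC = 20,700×€3.40 + (20,700/3891.6)×398 + (3891.6/2)×0.32×€3.40 = €74,614.05.
EOQ at €2.95 = 4177.9 < 6800, so use break Q=6800: TC = 20,700×€2.95 + (20,700/6800.0)×398 + (6800.0/2)×0.32×€2.95 = €65,486.16.
Lowest total cost among the candidates is at Q = 6800.0.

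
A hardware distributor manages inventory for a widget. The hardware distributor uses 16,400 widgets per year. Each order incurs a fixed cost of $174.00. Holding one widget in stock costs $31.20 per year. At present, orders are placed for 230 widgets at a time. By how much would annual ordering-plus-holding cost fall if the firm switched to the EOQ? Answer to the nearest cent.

Extra cost ≈ $2,650.87 per year

EOQ = √(2DS/H) = √(2 × 16,400 × 174 / 31.2) ≈ 427.70.
Cost at Q* = (D/Q*)S + (Q*/2)H = √(2DSH) ≈ $13,344.09.
Cost at Q = 230: (16,400/230)×174 + (230/2)×31.2 = $12,406.96 + $3,588.00 = $15,994.96.
Excess = $15,994.96 − $13,344.09 = $2,650.87.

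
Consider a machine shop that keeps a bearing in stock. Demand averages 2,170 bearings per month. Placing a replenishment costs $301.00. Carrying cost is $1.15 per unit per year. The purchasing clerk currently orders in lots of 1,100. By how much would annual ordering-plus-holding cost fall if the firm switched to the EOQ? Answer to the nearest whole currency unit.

Annual demand D = 2,170 × 12 = 26,040.
EOQ = √(2DS/H) = √(2 × 26,040 × 301 / 1.15) ≈ 3692.07.
Cost at Q* = (D/Q*)S + (Q*/2)H = √(2DSH) ≈ $4,245.88.
Cost at Q = 1,100: (26,040/1,100)×301 + (1,100/2)×1.15 = $7,125.49 + $632.50 = $7,757.99.
Excess = $7,757.99 − $4,245.88 = $3,512.11.

Extra cost ≈ $3,512 per year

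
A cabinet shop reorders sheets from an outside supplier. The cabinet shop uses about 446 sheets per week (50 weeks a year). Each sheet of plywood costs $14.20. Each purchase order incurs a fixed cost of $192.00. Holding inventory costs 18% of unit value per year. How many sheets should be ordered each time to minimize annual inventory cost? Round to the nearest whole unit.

Q* ≈ 1,830 sheets

Annual demand D = 446 × 50 = 22,300.
Holding cost H = 0.18 × $14.20 = $2.5560 per unit per year.
EOQ = √(2DS / H) = √(2 × 22,300 × 192 / 2.556).
= √(8,563,200 / 2.556) = √3,350,234.7418 ≈ 1830.365.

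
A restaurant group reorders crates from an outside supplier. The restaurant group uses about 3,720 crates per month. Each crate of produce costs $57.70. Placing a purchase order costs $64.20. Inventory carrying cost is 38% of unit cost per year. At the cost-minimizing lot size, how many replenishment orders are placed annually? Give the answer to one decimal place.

N ≈ 87.3 orders per year

Annual demand D = 3,720 × 12 = 44,640.
Holding cost H = 0.38 × $57.70 = $21.9260 per unit per year.
The optimal lot size = √(2DS/H) = √(2 × 44,640 × 64.2 / 21.926) ≈ 511.29.
Orders per year = D / Q* = 44,640 / 511.29 ≈ 87.309.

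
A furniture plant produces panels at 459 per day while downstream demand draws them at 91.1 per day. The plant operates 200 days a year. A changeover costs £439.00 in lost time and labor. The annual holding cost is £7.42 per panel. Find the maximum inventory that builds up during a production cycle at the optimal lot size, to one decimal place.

Annual demand D = 91.1 × 200 = 18,220.
Production build-up factor (1 − d/p) = 1 − 91.1/459 = 0.8015.
Q* = √(2DS / (H(1 − d/p))) = √(2 × 18,220 × 439 / (7.42 × 0.8015)).
= √(15,997,160 / 5.9473) ≈ 1640.065.
Maximum inventory = Q*(1 − d/p) = 1640.065 × 0.8015 ≈ 1314.553.

I_max ≈ 1,314.6 panels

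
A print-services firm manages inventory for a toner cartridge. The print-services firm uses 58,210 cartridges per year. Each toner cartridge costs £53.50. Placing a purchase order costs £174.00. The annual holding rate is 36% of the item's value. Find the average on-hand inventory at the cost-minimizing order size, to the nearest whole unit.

Holding cost H = 0.36 × £53.50 = £19.2600 per unit per year.
Q* = √(2DS/H) = √(2 × 58,210 × 174 / 19.26) ≈ 1025.56.
Average inventory = Q*/2 ≈ 1025.56 / 2 = 512.779.

Average inventory ≈ 513 cartridges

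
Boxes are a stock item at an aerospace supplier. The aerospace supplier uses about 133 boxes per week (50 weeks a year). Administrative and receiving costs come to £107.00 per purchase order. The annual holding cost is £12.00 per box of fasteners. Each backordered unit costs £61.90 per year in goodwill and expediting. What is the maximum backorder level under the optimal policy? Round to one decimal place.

Annual demand D = 133 × 50 = 6,650.
With planned backorders, Q* = √(2DS/H) · √((H+B)/B).
√(2DS/H) = √(2 × 6,650 × 107 / 12) = 344.371.
√((H+B)/B) = √((12+61.9)/61.9) = 1.0926.
Q* ≈ 376.274.
S* = Q* · H/(H+B) = 376.274 × 12/73.9 ≈ 61.100.

S* ≈ 61.1 boxes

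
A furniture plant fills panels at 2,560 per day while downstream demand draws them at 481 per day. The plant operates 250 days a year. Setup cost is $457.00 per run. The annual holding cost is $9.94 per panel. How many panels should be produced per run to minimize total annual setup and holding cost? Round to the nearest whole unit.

Annual demand D = 481 × 250 = 120,250.
Production build-up factor (1 − d/p) = 1 − 481/2,560 = 0.8121.
Q* = √(2DS / (H(1 − d/p))) = √(2 × 120,250 × 457 / (9.94 × 0.8121)).
= √(109,908,500 / 8.0724) ≈ 3689.905.

Q* ≈ 3,690 panels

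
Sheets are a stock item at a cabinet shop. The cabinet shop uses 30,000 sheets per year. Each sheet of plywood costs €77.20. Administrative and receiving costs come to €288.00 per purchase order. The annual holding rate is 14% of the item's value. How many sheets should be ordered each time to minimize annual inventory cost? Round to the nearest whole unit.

Q* ≈ 1,264 sheets

Holding cost H = 0.14 × €77.20 = €10.8080 per unit per year.
EOQ = √(2DS / H) = √(2 × 30,000 × 288 / 10.808).
= √(17,280,000 / 10.808) = √1,598,815.6921 ≈ 1264.443.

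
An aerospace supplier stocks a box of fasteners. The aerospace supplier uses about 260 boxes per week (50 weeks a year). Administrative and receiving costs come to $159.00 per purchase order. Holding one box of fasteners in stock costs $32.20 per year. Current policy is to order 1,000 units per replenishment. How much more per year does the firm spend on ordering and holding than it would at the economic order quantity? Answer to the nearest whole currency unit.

Annual demand D = 260 × 50 = 13,000.
EOQ = √(2DS/H) = √(2 × 13,000 × 159 / 32.2) ≈ 358.31.
Cost at Q* = (D/Q*)S + (Q*/2)H = √(2DSH) ≈ $11,537.54.
Cost at Q = 1,000: (13,000/1,000)×159 + (1,000/2)×32.2 = $2,067.00 + $16,100.00 = $18,167.00.
Excess = $18,167.00 − $11,537.54 = $6,629.46.

Extra cost ≈ $6,629 per year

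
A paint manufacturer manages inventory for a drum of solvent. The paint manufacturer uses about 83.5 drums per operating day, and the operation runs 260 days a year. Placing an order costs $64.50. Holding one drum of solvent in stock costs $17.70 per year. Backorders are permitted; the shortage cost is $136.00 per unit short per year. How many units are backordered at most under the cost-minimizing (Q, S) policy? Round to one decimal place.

Annual demand D = 83.5 × 260 = 21,710.
With planned backorders, Q* = √(2DS/H) · √((H+B)/B).
√(2DS/H) = √(2 × 21,710 × 64.5 / 17.7) = 397.776.
√((H+B)/B) = √((17.7+136)/136) = 1.0631.
Q* ≈ 422.869.
S* = Q* · H/(H+B) = 422.869 × 17.7/153.7 ≈ 48.697.

S* ≈ 48.7 drums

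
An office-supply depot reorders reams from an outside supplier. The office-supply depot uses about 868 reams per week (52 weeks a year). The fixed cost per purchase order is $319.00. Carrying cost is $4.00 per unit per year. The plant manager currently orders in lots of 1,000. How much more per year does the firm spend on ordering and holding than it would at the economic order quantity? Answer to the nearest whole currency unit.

Annual demand D = 868 × 52 = 45,136.
EOQ = √(2DS/H) = √(2 × 45,136 × 319 / 4) ≈ 2683.13.
Cost at Q* = (D/Q*)S + (Q*/2)H = √(2DSH) ≈ $10,732.52.
Cost at Q = 1,000: (45,136/1,000)×319 + (1,000/2)×4 = $14,398.38 + $2,000.00 = $16,398.38.
Excess = $16,398.38 − $10,732.52 = $5,665.86.

Extra cost ≈ $5,666 per year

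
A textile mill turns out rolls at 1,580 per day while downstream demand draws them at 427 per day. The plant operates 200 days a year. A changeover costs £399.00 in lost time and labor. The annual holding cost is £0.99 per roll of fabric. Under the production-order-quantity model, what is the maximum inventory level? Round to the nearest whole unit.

I_max ≈ 7,088 rolls

Annual demand D = 427 × 200 = 85,400.
Production build-up factor (1 − d/p) = 1 − 427/1,580 = 0.7297.
Q* = √(2DS / (H(1 − d/p))) = √(2 × 85,400 × 399 / (0.99 × 0.7297)).
= √(68,149,200 / 0.7224) ≈ 9712.403.
Maximum inventory = Q*(1 − d/p) = 9712.403 × 0.7297 ≈ 7087.595.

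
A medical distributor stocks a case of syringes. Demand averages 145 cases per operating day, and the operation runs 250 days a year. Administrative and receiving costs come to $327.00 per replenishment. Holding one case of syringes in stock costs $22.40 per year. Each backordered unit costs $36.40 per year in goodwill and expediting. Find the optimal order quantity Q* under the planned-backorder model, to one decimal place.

Q* ≈ 1,307.5 cases

Annual demand D = 145 × 250 = 36,250.
With planned backorders, Q* = √(2DS/H) · √((H+B)/B).
√(2DS/H) = √(2 × 36,250 × 327 / 22.4) = 1028.771.
√((H+B)/B) = √((22.4+36.4)/36.4) = 1.2710.
Q* ≈ 1307.546.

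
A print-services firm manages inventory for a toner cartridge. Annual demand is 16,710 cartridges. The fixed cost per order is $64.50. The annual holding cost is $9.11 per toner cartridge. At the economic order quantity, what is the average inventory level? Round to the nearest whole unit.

Q* = √(2DS/H) = √(2 × 16,710 × 64.5 / 9.11) ≈ 486.43.
Average inventory = Q*/2 ≈ 486.43 / 2 = 243.217.

Average inventory ≈ 243 cartridges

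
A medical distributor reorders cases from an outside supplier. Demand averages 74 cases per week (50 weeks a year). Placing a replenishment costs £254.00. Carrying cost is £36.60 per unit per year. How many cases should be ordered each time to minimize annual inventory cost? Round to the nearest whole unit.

Annual demand D = 74 × 50 = 3,700.
EOQ = √(2DS / H) = √(2 × 3,700 × 254 / 36.6).
= √(1,879,600 / 36.6) = √51,355.1913 ≈ 226.617.

Q* ≈ 227 cases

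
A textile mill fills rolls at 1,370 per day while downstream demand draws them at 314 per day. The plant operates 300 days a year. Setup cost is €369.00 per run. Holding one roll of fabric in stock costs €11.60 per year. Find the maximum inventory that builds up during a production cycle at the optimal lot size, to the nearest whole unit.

Annual demand D = 314 × 300 = 94,200.
Production build-up factor (1 − d/p) = 1 − 314/1,370 = 0.7708.
Q* = √(2DS / (H(1 − d/p))) = √(2 × 94,200 × 369 / (11.6 × 0.7708)).
= √(69,519,600 / 8.9413) ≈ 2788.386.
Maximum inventory = Q*(1 − d/p) = 2788.386 × 0.7708 ≈ 2149.296.

I_max ≈ 2,149 rolls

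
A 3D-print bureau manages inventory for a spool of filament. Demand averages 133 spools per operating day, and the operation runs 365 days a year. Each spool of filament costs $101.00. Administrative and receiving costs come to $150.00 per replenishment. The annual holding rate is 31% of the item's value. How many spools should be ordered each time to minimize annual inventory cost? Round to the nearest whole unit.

Q* ≈ 682 spools

Annual demand D = 133 × 365 = 48,545.
Holding cost H = 0.31 × $101.00 = $31.3100 per unit per year.
EOQ = √(2DS / H) = √(2 × 48,545 × 150 / 31.31).
= √(14,563,500 / 31.31) = √465,138.9332 ≈ 682.011.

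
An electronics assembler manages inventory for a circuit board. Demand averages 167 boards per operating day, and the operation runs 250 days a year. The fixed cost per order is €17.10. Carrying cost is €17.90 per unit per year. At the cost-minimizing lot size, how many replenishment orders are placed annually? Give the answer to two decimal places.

Annual demand D = 167 × 250 = 41,750.
Q* = √(2DS/H) = √(2 × 41,750 × 17.1 / 17.9) ≈ 282.43.
Orders per year = D / Q* = 41,750 / 282.43 ≈ 147.823.

N ≈ 147.82 orders per year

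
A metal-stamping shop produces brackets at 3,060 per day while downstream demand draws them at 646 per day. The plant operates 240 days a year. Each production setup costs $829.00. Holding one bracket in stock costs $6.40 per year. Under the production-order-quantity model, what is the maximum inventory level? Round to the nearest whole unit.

I_max ≈ 5,629 brackets

Annual demand D = 646 × 240 = 155,040.
Production build-up factor (1 − d/p) = 1 − 646/3,060 = 0.7889.
Q* = √(2DS / (H(1 − d/p))) = √(2 × 155,040 × 829 / (6.4 × 0.7889)).
= √(257,056,320 / 5.0489) ≈ 7135.366.
Maximum inventory = Q*(1 − d/p) = 7135.366 × 0.7889 ≈ 5629.011.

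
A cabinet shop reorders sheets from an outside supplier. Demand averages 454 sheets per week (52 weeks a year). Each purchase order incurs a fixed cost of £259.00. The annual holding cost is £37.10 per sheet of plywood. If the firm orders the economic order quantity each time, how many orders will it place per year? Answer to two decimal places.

N ≈ 41.12 orders per year

Annual demand D = 454 × 52 = 23,608.
The optimal lot size = √(2DS/H) = √(2 × 23,608 × 259 / 37.1) ≈ 574.13.
Orders per year = D / Q* = 23,608 / 574.13 ≈ 41.120.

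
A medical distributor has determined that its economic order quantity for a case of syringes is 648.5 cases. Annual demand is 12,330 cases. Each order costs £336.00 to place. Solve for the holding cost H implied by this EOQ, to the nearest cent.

H ≈ £19.70

Invert the EOQ relation Q*² = 2DS/H.
From Q* = √(2DS/H): H = 2DS / Q*² = 2 × 12,330 × 336 / 648.5² = 19.7021.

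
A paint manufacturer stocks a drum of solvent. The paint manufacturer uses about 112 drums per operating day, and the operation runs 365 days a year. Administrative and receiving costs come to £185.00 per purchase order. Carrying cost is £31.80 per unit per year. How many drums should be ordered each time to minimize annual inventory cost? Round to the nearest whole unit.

Q* ≈ 690 drums

Annual demand D = 112 × 365 = 40,880.
EOQ = √(2DS / H) = √(2 × 40,880 × 185 / 31.8).
= √(15,125,600 / 31.8) = √475,647.7987 ≈ 689.672.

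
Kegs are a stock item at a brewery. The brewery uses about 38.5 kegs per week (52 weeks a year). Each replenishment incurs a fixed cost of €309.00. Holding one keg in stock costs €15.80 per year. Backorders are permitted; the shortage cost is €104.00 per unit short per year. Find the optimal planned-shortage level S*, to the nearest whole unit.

Annual demand D = 38.5 × 52 = 2,002.
With planned backorders, Q* = √(2DS/H) · √((H+B)/B).
√(2DS/H) = √(2 × 2,002 × 309 / 15.8) = 279.832.
√((H+B)/B) = √((15.8+104)/104) = 1.0733.
Q* ≈ 300.337.
S* = Q* · H/(H+B) = 300.337 × 15.8/119.8 ≈ 39.610.

S* ≈ 40 kegs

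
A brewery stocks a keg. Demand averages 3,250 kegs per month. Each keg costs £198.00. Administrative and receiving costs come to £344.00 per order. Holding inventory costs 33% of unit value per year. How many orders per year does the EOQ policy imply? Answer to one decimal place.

Annual demand D = 3,250 × 12 = 39,000.
Holding cost H = 0.33 × £198.00 = £65.3400 per unit per year.
Q* = √(2DS/H) = √(2 × 39,000 × 344 / 65.34) ≈ 640.82.
Orders per year = D / Q* = 39,000 / 640.82 ≈ 60.859.

N ≈ 60.9 orders per year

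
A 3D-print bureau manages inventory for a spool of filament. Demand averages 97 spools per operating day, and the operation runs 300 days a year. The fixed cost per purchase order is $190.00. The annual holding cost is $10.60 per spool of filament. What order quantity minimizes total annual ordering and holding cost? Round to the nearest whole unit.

Annual demand D = 97 × 300 = 29,100.
EOQ = √(2DS / H) = √(2 × 29,100 × 190 / 10.6).
= √(11,058,000 / 10.6) = √1,043,207.5472 ≈ 1021.375.

Q* ≈ 1,021 spools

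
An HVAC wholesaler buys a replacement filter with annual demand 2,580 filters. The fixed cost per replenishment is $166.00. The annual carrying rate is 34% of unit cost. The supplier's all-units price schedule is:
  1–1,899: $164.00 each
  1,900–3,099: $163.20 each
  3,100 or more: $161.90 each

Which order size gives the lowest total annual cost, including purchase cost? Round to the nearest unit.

Q* ≈ 124 filters

Holding cost per unit per year at price C is H = 0.34·C.
Evaluate total cost at each tier's feasible EOQ or, if the EOQ is below the tier, at the tier's minimum quantity.
EOQ at $164.00 = 123.9 (feasible in tier 1): TC = 2,580×$164.00 + (2,580/123.9)×166 + (123.9/2)×0.34×$164.00 = $430,030.99.
EOQ at $163.20 = 124.2 < 1900, so use break Q=1900: TC = 2,580×$163.20 + (2,580/1900.0)×166 + (1900.0/2)×0.34×$163.20 = $473,995.01.
EOQ at $161.90 = 124.7 < 3100, so use break Q=3100: TC = 2,580×$161.90 + (2,580/3100.0)×166 + (3100.0/2)×0.34×$161.90 = $503,161.45.
Lowest total cost is $430,030.99 at Q = 123.9.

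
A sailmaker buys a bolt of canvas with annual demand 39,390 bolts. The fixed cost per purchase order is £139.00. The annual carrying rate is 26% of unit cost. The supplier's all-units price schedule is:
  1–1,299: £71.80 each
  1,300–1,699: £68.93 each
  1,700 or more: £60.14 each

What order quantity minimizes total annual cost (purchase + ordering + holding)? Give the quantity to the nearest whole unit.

Holding cost per unit per year at price C is H = 0.26·C.
For each price level, check whether its EOQ is feasible; otherwise the best quantity at that price is the breakpoint.
EOQ at £71.80 = 765.9 (feasible in tier 1): TC = 39,390×£71.80 + (39,390/765.9)×139 + (765.9/2)×0.26×£71.80 = £2,842,499.64.
EOQ at £68.93 = 781.7 < 1300, so use break Q=1300: TC = 39,390×£68.93 + (39,390/1300.0)×139 + (1300.0/2)×0.26×£68.93 = £2,731,013.57.
EOQ at £60.14 = 836.8 < 1700, so use break Q=1700: TC = 39,390×£60.14 + (39,390/1700.0)×139 + (1700.0/2)×0.26×£60.14 = £2,385,426.25.
Lowest total cost is £2,385,426.25 at Q = 1700.0.

Q* ≈ 1,700 bolts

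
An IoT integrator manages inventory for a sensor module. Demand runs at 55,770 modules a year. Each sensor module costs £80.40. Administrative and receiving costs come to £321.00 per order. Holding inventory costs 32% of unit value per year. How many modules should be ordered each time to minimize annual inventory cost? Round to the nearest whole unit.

Q* ≈ 1,180 modules

Holding cost H = 0.32 × £80.40 = £25.7280 per unit per year.
EOQ = √(2DS / H) = √(2 × 55,770 × 321 / 25.728).
= √(35,804,340 / 25.728) = √1,391,648.7873 ≈ 1179.682.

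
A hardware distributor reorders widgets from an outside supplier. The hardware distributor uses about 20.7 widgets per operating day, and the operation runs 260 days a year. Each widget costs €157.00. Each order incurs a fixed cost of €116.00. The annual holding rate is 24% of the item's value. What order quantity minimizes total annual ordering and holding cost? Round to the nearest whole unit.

Annual demand D = 20.7 × 260 = 5,382.
Holding cost H = 0.24 × €157.00 = €37.6800 per unit per year.
EOQ = √(2DS / H) = √(2 × 5,382 × 116 / 37.68).
= √(1,248,624 / 37.68) = √33,137.5796 ≈ 182.037.

Q* ≈ 182 widgets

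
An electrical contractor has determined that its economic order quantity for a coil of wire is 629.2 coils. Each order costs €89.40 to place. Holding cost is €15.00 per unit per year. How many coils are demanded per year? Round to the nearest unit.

The basic EOQ model gives Q* = √(2DS/H); rearrange for the unknown.
From Q* = √(2DS/H): D = Q*²H / (2S) = 629.2² × 15 / (2 × 89.4) = 33212.470.

D ≈ 33,212 coils per year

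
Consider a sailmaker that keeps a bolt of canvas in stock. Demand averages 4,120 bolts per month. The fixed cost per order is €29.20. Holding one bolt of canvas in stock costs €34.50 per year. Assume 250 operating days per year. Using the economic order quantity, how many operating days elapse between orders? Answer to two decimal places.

Annual demand D = 4,120 × 12 = 49,440.
EOQ = √(2DS/H) = √(2 × 49,440 × 29.2 / 34.5) ≈ 289.29.
Cycle time = Q*/D × 250 = 289.29 / 49,440 × 250 ≈ 1.463 days.

T ≈ 1.46 days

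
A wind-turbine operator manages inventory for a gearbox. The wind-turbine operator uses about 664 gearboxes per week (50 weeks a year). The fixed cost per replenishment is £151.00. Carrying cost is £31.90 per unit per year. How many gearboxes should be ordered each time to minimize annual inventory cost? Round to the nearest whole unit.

Annual demand D = 664 × 50 = 33,200.
EOQ = √(2DS / H) = √(2 × 33,200 × 151 / 31.9).
= √(10,026,400 / 31.9) = √314,307.21 ≈ 560.631.

Q* ≈ 561 gearboxes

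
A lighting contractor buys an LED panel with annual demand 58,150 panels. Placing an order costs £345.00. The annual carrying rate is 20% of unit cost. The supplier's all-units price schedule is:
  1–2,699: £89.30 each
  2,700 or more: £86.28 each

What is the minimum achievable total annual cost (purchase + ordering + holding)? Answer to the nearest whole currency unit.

TC* ≈ £5,047,908

Holding cost per unit per year at price C is H = 0.20·C.
Evaluate total cost at each tier's feasible EOQ or, if the EOQ is below the tier, at the tier's minimum quantity.
EOQ at £89.30 = 1498.9 (feasible in tier 1): TC = 58,150×£89.30 + (58,150/1498.9)×345 + (1498.9/2)×0.20×£89.30 = £5,219,564.49.
EOQ at £86.28 = 1524.9 < 2700, so use break Q=2700: TC = 58,150×£86.28 + (58,150/2700.0)×345 + (2700.0/2)×0.20×£86.28 = £5,047,907.88.
Lowest total cost among the candidates is at Q = 2700.0.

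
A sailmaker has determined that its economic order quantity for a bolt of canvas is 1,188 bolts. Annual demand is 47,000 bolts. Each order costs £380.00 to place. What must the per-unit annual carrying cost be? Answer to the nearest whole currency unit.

The basic EOQ model gives Q* = √(2DS/H); rearrange for the unknown.
From Q* = √(2DS/H): H = 2DS / Q*² = 2 × 47,000 × 380 / 1,188² = 25.3092.

H ≈ £25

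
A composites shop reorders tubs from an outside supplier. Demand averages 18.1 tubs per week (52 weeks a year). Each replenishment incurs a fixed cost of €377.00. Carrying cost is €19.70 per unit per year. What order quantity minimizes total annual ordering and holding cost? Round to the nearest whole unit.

Annual demand D = 18.1 × 52 = 941.2.
EOQ = √(2DS / H) = √(2 × 941.2 × 377 / 19.7).
= √(709,664.8 / 19.7) = √36,023.5939 ≈ 189.799.

Q* ≈ 190 tubs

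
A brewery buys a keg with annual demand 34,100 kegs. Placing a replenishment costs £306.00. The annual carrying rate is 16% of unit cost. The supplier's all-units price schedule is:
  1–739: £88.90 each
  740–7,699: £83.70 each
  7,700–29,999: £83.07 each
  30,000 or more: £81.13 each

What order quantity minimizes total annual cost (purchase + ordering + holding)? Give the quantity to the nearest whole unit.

Q* ≈ 1,248 kegs

Holding cost per unit per year at price C is H = 0.16·C.
Evaluate total cost at each tier's feasible EOQ or, if the EOQ is below the tier, at the tier's minimum quantity.
Tier 1 (£88.90): EOQ = 1211.3 exceeds tier's upper bound 739, so this tier is dominated.
EOQ at £83.70 = 1248.3 (feasible in tier 2): TC = 34,100×£83.70 + (34,100/1248.3)×306 + (1248.3/2)×0.16×£83.70 = £2,870,887.67.
EOQ at £83.07 = 1253.1 < 7700, so use break Q=7700: TC = 34,100×£83.07 + (34,100/7700.0)×306 + (7700.0/2)×0.16×£83.07 = £2,885,213.26.
EOQ at £81.13 = 1268.0 < 30000, so use break Q=30000: TC = 34,100×£81.13 + (34,100/30000.0)×306 + (30000.0/2)×0.16×£81.13 = £2,961,592.82.
Lowest total cost is £2,870,887.67 at Q = 1248.3.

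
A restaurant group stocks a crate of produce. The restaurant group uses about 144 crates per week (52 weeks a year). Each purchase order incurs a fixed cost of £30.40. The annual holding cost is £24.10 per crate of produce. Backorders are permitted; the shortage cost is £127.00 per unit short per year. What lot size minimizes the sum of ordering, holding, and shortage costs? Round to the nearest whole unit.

Annual demand D = 144 × 52 = 7,488.
With planned backorders, Q* = √(2DS/H) · √((H+B)/B).
√(2DS/H) = √(2 × 7,488 × 30.4 / 24.1) = 137.444.
√((H+B)/B) = √((24.1+127)/127) = 1.0908.
Q* ≈ 149.919.

Q* ≈ 150 crates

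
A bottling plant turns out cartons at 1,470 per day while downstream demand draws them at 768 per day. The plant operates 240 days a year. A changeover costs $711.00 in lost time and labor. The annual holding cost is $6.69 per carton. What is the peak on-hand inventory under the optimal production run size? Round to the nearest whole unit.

I_max ≈ 4,325 cartons

Annual demand D = 768 × 240 = 184,320.
Production build-up factor (1 − d/p) = 1 − 768/1,470 = 0.4776.
Q* = √(2DS / (H(1 − d/p))) = √(2 × 184,320 × 711 / (6.69 × 0.4776)).
= √(262,103,040 / 3.1948) ≈ 9057.599.
Maximum inventory = Q*(1 − d/p) = 9057.599 × 0.4776 ≈ 4325.466.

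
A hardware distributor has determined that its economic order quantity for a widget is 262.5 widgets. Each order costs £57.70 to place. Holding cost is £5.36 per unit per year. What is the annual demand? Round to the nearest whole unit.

Squaring Q* = √(2DS/H) gives Q*² = 2DS/H.
From Q* = √(2DS/H): D = Q*²H / (2S) = 262.5² × 5.36 / (2 × 57.7) = 3200.498.

D ≈ 3,200 widgets per year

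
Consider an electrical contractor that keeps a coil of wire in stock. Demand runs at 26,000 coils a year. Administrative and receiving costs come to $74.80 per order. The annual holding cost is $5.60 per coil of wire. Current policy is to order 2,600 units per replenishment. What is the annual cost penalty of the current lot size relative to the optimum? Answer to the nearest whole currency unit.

Extra cost ≈ $3,361 per year

EOQ = √(2DS/H) = √(2 × 26,000 × 74.8 / 5.6) ≈ 833.41.
Cost at Q* = (D/Q*)S + (Q*/2)H = √(2DSH) ≈ $4,667.09.
Cost at Q = 2,600: (26,000/2,600)×74.8 + (2,600/2)×5.6 = $748.00 + $7,280.00 = $8,028.00.
Excess = $8,028.00 − $4,667.09 = $3,360.91.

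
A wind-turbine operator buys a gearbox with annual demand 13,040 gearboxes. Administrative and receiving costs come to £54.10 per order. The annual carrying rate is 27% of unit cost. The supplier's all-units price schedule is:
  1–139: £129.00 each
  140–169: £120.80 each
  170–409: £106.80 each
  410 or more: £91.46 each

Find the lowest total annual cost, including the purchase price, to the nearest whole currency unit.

Holding cost per unit per year at price C is H = 0.27·C.
For each price level, check whether its EOQ is feasible; otherwise the best quantity at that price is the breakpoint.
Tier 1 (£129.00): EOQ = 201.3 exceeds tier's upper bound 139, so this tier is dominated.
Tier 2 (£120.80): EOQ = 208.0 exceeds tier's upper bound 169, so this tier is dominated.
EOQ at £106.80 = 221.2 (feasible in tier 3): TC = 13,040×£106.80 + (13,040/221.2)×54.1 + (221.2/2)×0.27×£106.80 = £1,399,050.52.
EOQ at £91.46 = 239.0 < 410, so use break Q=410: TC = 13,040×£91.46 + (13,040/410.0)×54.1 + (410.0/2)×0.27×£91.46 = £1,199,421.35.
Lowest total cost among the candidates is at Q = 410.0.

TC* ≈ £1,199,421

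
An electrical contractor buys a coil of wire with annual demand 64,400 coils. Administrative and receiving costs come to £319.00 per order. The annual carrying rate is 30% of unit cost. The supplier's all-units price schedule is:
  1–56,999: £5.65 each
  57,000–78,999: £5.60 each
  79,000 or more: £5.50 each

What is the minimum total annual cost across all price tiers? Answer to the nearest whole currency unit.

Holding cost per unit per year at price C is H = 0.30·C.
Evaluate total cost at each tier's feasible EOQ or, if the EOQ is below the tier, at the tier's minimum quantity.
EOQ at £5.65 = 4923.4 (feasible in tier 1): TC = 64,400×£5.65 + (64,400/4923.4)×319 + (4923.4/2)×0.30×£5.65 = £372,205.23.
EOQ at £5.60 = 4945.4 < 57000, so use break Q=57000: TC = 64,400×£5.60 + (64,400/57000.0)×319 + (57000.0/2)×0.30×£5.60 = £408,880.41.
EOQ at £5.50 = 4990.1 < 79000, so use break Q=79000: TC = 64,400×£5.50 + (64,400/79000.0)×319 + (79000.0/2)×0.30×£5.50 = £419,635.05.
Lowest total cost among the candidates is at Q = 4923.4.

TC* ≈ £372,205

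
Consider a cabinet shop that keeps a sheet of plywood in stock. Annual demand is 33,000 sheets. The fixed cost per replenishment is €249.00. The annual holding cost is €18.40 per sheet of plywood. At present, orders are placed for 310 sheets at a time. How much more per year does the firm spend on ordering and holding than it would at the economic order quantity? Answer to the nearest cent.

Extra cost ≈ €11,969.21 per year

EOQ = √(2DS/H) = √(2 × 33,000 × 249 / 18.4) ≈ 945.07.
Cost at Q* = (D/Q*)S + (Q*/2)H = √(2DSH) ≈ €17,389.24.
Cost at Q = 310: (33,000/310)×249 + (310/2)×18.4 = €26,506.45 + €2,852.00 = €29,358.45.
Excess = €29,358.45 − €17,389.24 = €11,969.21.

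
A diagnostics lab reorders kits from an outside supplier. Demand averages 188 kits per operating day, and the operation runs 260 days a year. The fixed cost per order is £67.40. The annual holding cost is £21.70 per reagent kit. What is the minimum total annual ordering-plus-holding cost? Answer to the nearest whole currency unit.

Annual demand D = 188 × 260 = 48,880.
The optimal lot size = √(2DS/H) = √(2 × 48,880 × 67.4 / 21.7) ≈ 551.04.
At the optimum the two cost components are equal, so total cost = 2·(Q*/2)H = Q*·H.
Minimum total = √(2DSH) = √(2 × 48,880 × 67.4 × 21.7) ≈ 11957.501.

TC* ≈ £11,958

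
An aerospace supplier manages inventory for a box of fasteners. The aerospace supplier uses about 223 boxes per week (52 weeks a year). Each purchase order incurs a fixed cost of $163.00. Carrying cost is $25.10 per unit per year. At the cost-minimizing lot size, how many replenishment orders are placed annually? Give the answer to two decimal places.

Annual demand D = 223 × 52 = 11,596.
EOQ = √(2DS/H) = √(2 × 11,596 × 163 / 25.1) ≈ 388.08.
Orders per year = D / Q* = 11,596 / 388.08 ≈ 29.880.

N ≈ 29.88 orders per year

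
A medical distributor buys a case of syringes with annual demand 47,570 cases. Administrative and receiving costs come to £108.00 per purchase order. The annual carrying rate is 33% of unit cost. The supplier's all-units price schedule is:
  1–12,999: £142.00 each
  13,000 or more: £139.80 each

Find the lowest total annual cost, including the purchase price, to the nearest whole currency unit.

Holding cost per unit per year at price C is H = 0.33·C.
For each price level, check whether its EOQ is feasible; otherwise the best quantity at that price is the breakpoint.
EOQ at £142.00 = 468.3 (feasible in tier 1): TC = 47,570×£142.00 + (47,570/468.3)×108 + (468.3/2)×0.33×£142.00 = £6,776,882.93.
EOQ at £139.80 = 471.9 < 13000, so use break Q=13000: TC = 47,570×£139.80 + (47,570/13000.0)×108 + (13000.0/2)×0.33×£139.80 = £6,950,552.20.
Lowest total cost among the candidates is at Q = 468.3.

TC* ≈ £6,776,883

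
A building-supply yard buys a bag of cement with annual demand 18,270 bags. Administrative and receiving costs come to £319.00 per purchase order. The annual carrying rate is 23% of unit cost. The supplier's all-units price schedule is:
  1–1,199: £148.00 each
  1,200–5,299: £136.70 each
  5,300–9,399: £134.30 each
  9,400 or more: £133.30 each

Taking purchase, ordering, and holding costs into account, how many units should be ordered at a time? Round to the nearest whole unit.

Q* ≈ 1,200 bags

Holding cost per unit per year at price C is H = 0.23·C.
Evaluate total cost at each tier's feasible EOQ or, if the EOQ is below the tier, at the tier's minimum quantity.
EOQ at £148.00 = 585.2 (feasible in tier 1): TC = 18,270×£148.00 + (18,270/585.2)×319 + (585.2/2)×0.23×£148.00 = £2,723,879.31.
EOQ at £136.70 = 608.9 < 1200, so use break Q=1200: TC = 18,270×£136.70 + (18,270/1200.0)×319 + (1200.0/2)×0.23×£136.70 = £2,521,230.38.
EOQ at £134.30 = 614.3 < 5300, so use break Q=5300: TC = 18,270×£134.30 + (18,270/5300.0)×319 + (5300.0/2)×0.23×£134.30 = £2,536,616.50.
EOQ at £133.30 = 616.6 < 9400, so use break Q=9400: TC = 18,270×£133.30 + (18,270/9400.0)×319 + (9400.0/2)×0.23×£133.30 = £2,580,108.31.
Lowest total cost is £2,521,230.38 at Q = 1200.0.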